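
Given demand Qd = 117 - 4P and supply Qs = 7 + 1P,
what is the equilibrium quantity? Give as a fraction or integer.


First find equilibrium price:
117 - 4P = 7 + 1P
P* = 110/5 = 22
Then substitute into demand:
Q* = 117 - 4 * 22 = 29

29


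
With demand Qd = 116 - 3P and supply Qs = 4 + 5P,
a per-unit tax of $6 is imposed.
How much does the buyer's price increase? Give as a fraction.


With a per-unit tax, the buyer's price increase depends on relative slopes.
Supply slope: d = 5, Demand slope: b = 3
Buyer's price increase = d * tax / (b + d)
= 5 * 6 / (3 + 5)
= 30 / 8 = 15/4

15/4


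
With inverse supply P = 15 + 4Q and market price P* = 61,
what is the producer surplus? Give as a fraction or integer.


Minimum supply price (at Q=0): P_min = 15
Quantity supplied at P* = 61:
Q* = (61 - 15)/4 = 23/2
PS = (1/2) * Q* * (P* - P_min)
PS = (1/2) * 23/2 * (61 - 15)
PS = (1/2) * 23/2 * 46 = 529/2

529/2


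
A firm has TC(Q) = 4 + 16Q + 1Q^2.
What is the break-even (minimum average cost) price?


AC(Q) = 4/Q + 16 + 1Q
To minimize: dAC/dQ = -4/Q^2 + 1 = 0
Q^2 = 4/1 = 4
Q* = 2
Min AC = 4/2 + 16 + 1*2
Min AC = 2 + 16 + 2 = 20

20


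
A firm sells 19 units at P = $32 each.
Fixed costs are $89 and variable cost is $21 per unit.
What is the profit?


Total Revenue = P * Q = 32 * 19 = $608
Total Cost = FC + VC*Q = 89 + 21*19 = $488
Profit = TR - TC = 608 - 488 = $120

$120


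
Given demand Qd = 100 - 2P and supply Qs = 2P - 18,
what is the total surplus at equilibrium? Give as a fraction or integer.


Find equilibrium: 100 - 2P = 2P - 18
100 + 18 = 4P
P* = 118/4 = 59/2
Q* = 2*59/2 - 18 = 41
Inverse demand: P = 50 - Q/2, so P_max = 50
Inverse supply: P = 9 + Q/2, so P_min = 9
CS = (1/2) * 41 * (50 - 59/2) = 1681/4
PS = (1/2) * 41 * (59/2 - 9) = 1681/4
TS = CS + PS = 1681/4 + 1681/4 = 1681/2

1681/2


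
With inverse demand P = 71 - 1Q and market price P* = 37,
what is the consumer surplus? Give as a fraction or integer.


Maximum willingness to pay (at Q=0): P_max = 71
Quantity demanded at P* = 37:
Q* = (71 - 37)/1 = 34
CS = (1/2) * Q* * (P_max - P*)
CS = (1/2) * 34 * (71 - 37)
CS = (1/2) * 34 * 34 = 578

578


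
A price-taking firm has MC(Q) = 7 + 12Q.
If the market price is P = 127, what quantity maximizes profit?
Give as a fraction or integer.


In perfect competition, profit is maximized where P = MC.
127 = 7 + 12Q
120 = 12Q
Q* = 120/12 = 10

10


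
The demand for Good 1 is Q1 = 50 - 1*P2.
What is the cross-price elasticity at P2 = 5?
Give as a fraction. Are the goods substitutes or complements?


dQ1/dP2 = -1
At P2 = 5: Q1 = 50 - 1*5 = 45
Exy = (dQ1/dP2)(P2/Q1) = -1 * 5 / 45 = -1/9
Since Exy < 0, the goods are complements.

-1/9 (complements)


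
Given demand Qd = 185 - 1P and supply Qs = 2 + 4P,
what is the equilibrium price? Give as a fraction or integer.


At equilibrium, Qd = Qs.
185 - 1P = 2 + 4P
185 - 2 = 1P + 4P
183 = 5P
P* = 183/5 = 183/5

183/5


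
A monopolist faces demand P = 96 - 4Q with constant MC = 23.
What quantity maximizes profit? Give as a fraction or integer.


TR = P*Q = (96 - 4Q)Q = 96Q - 4Q^2
MR = dTR/dQ = 96 - 8Q
Set MR = MC:
96 - 8Q = 23
73 = 8Q
Q* = 73/8 = 73/8

73/8


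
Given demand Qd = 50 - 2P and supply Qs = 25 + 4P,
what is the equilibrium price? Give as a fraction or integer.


At equilibrium, Qd = Qs.
50 - 2P = 25 + 4P
50 - 25 = 2P + 4P
25 = 6P
P* = 25/6 = 25/6

25/6


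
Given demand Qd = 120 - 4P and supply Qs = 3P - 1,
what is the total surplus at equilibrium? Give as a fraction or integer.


Find equilibrium: 120 - 4P = 3P - 1
120 + 1 = 7P
P* = 121/7 = 121/7
Q* = 3*121/7 - 1 = 356/7
Inverse demand: P = 30 - Q/4, so P_max = 30
Inverse supply: P = 1/3 + Q/3, so P_min = 1/3
CS = (1/2) * 356/7 * (30 - 121/7) = 15842/49
PS = (1/2) * 356/7 * (121/7 - 1/3) = 63368/147
TS = CS + PS = 15842/49 + 63368/147 = 15842/21

15842/21


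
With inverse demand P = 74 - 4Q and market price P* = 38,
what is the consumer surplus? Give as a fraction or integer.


Maximum willingness to pay (at Q=0): P_max = 74
Quantity demanded at P* = 38:
Q* = (74 - 38)/4 = 9
CS = (1/2) * Q* * (P_max - P*)
CS = (1/2) * 9 * (74 - 38)
CS = (1/2) * 9 * 36 = 162

162


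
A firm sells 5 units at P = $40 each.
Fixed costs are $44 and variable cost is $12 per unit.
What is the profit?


Total Revenue = P * Q = 40 * 5 = $200
Total Cost = FC + VC*Q = 44 + 12*5 = $104
Profit = TR - TC = 200 - 104 = $96

$96


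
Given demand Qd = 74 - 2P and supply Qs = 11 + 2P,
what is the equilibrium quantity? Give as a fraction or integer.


First find equilibrium price:
74 - 2P = 11 + 2P
P* = 63/4 = 63/4
Then substitute into demand:
Q* = 74 - 2 * 63/4 = 85/2

85/2


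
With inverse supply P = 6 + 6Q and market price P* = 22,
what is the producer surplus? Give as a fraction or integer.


Minimum supply price (at Q=0): P_min = 6
Quantity supplied at P* = 22:
Q* = (22 - 6)/6 = 8/3
PS = (1/2) * Q* * (P* - P_min)
PS = (1/2) * 8/3 * (22 - 6)
PS = (1/2) * 8/3 * 16 = 64/3

64/3


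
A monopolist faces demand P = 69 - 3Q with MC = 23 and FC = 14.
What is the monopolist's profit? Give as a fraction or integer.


MR = MC: 69 - 6Q = 23
Q* = 23/3
P* = 69 - 3*23/3 = 46
Profit = (P* - MC)*Q* - FC
= (46 - 23)*23/3 - 14
= 23*23/3 - 14
= 529/3 - 14 = 487/3

487/3


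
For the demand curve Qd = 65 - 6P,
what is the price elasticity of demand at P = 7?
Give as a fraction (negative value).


dQ/dP = -6
At P = 7: Q = 65 - 6*7 = 23
E = (dQ/dP)(P/Q) = (-6)(7/23) = -42/23

-42/23


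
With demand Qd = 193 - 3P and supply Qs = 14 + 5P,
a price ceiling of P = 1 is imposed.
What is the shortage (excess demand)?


At P = 1:
Qd = 193 - 3*1 = 190
Qs = 14 + 5*1 = 19
Shortage = Qd - Qs = 190 - 19 = 171

171


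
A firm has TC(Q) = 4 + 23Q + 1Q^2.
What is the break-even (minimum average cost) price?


AC(Q) = 4/Q + 23 + 1Q
To minimize: dAC/dQ = -4/Q^2 + 1 = 0
Q^2 = 4/1 = 4
Q* = 2
Min AC = 4/2 + 23 + 1*2
Min AC = 2 + 23 + 2 = 27

27


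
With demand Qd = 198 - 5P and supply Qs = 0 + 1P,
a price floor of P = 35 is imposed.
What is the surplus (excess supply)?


At P = 35:
Qd = 198 - 5*35 = 23
Qs = 0 + 1*35 = 35
Surplus = Qs - Qd = 35 - 23 = 12

12


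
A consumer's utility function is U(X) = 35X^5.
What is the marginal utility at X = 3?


MU = dU/dX = 35*5*X^(5-1)
MU = 175*X^4
At X = 3:
MU = 175 * 3^4
MU = 175 * 81 = 14175

14175


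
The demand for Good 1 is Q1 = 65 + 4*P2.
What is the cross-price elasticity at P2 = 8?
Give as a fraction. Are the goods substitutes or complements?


dQ1/dP2 = 4
At P2 = 8: Q1 = 65 + 4*8 = 97
Exy = (dQ1/dP2)(P2/Q1) = 4 * 8 / 97 = 32/97
Since Exy > 0, the goods are substitutes.

32/97 (substitutes)


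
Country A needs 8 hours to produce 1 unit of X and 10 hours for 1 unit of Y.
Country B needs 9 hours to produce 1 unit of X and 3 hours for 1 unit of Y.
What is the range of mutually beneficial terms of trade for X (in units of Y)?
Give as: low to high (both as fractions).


Opportunity cost of X for Country A = hours_X / hours_Y = 8/10 = 4/5 units of Y
Opportunity cost of X for Country B = hours_X / hours_Y = 9/3 = 3 units of Y
Terms of trade must be between the two opportunity costs.
Range: 4/5 to 3

4/5 to 3


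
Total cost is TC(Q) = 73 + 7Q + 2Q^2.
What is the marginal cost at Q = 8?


MC = dTC/dQ = 7 + 2*2*Q
At Q = 8:
MC = 7 + 4*8
MC = 7 + 32 = 39

39


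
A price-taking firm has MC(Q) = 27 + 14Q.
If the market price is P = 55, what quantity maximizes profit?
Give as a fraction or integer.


In perfect competition, profit is maximized where P = MC.
55 = 27 + 14Q
28 = 14Q
Q* = 28/14 = 2

2


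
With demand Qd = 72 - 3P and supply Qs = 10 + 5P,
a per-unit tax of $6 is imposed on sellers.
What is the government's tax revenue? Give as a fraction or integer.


With tax on sellers, new supply: Qs' = 10 + 5(P - 6)
= 5P - 20
New equilibrium quantity:
Q_new = 75/2
Tax revenue = tax * Q_new = 6 * 75/2 = 225

225


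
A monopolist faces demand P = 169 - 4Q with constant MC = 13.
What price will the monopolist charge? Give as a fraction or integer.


MR = 169 - 8Q
Set MR = MC: 169 - 8Q = 13
Q* = 39/2
Substitute into demand:
P* = 169 - 4*39/2 = 91

91


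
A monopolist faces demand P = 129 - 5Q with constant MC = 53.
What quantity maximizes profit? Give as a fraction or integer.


TR = P*Q = (129 - 5Q)Q = 129Q - 5Q^2
MR = dTR/dQ = 129 - 10Q
Set MR = MC:
129 - 10Q = 53
76 = 10Q
Q* = 76/10 = 38/5

38/5


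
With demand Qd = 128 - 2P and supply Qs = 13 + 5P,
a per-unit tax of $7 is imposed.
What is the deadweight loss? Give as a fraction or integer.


Pre-tax equilibrium quantity: Q* = 666/7
Post-tax equilibrium quantity: Q_tax = 596/7
Reduction in quantity: Q* - Q_tax = 10
DWL = (1/2) * tax * (Q* - Q_tax)
DWL = (1/2) * 7 * 10 = 35

35


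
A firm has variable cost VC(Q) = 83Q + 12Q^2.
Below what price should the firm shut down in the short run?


AVC(Q) = VC(Q)/Q = 83 + 12Q
AVC is increasing in Q, so minimum AVC is at Q -> 0+.
Min AVC = 83
The firm should shut down if P < 83.

83


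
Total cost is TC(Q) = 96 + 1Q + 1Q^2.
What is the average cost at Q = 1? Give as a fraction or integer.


TC(1) = 96 + 1*1 + 1*1^2
TC(1) = 96 + 1 + 1 = 98
AC = TC/Q = 98/1 = 98

98


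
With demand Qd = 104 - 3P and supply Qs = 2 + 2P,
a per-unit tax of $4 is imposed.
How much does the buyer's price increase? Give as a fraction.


With a per-unit tax, the buyer's price increase depends on relative slopes.
Supply slope: d = 2, Demand slope: b = 3
Buyer's price increase = d * tax / (b + d)
= 2 * 4 / (3 + 2)
= 8 / 5 = 8/5

8/5


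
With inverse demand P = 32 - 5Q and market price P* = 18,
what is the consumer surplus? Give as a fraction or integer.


Maximum willingness to pay (at Q=0): P_max = 32
Quantity demanded at P* = 18:
Q* = (32 - 18)/5 = 14/5
CS = (1/2) * Q* * (P_max - P*)
CS = (1/2) * 14/5 * (32 - 18)
CS = (1/2) * 14/5 * 14 = 98/5

98/5


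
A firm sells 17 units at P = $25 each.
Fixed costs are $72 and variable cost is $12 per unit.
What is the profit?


Total Revenue = P * Q = 25 * 17 = $425
Total Cost = FC + VC*Q = 72 + 12*17 = $276
Profit = TR - TC = 425 - 276 = $149

$149


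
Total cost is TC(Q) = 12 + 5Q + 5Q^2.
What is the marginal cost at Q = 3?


MC = dTC/dQ = 5 + 2*5*Q
At Q = 3:
MC = 5 + 10*3
MC = 5 + 30 = 35

35


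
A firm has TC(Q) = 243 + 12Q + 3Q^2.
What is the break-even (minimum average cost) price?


AC(Q) = 243/Q + 12 + 3Q
To minimize: dAC/dQ = -243/Q^2 + 3 = 0
Q^2 = 243/3 = 81
Q* = 9
Min AC = 243/9 + 12 + 3*9
Min AC = 27 + 12 + 27 = 66

66


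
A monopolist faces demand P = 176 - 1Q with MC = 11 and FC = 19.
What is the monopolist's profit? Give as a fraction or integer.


MR = MC: 176 - 2Q = 11
Q* = 165/2
P* = 176 - 1*165/2 = 187/2
Profit = (P* - MC)*Q* - FC
= (187/2 - 11)*165/2 - 19
= 165/2*165/2 - 19
= 27225/4 - 19 = 27149/4

27149/4


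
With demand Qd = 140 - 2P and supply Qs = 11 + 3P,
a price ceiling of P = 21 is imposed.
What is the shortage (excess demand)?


At P = 21:
Qd = 140 - 2*21 = 98
Qs = 11 + 3*21 = 74
Shortage = Qd - Qs = 98 - 74 = 24

24


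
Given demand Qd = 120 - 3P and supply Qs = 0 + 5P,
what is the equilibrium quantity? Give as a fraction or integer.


First find equilibrium price:
120 - 3P = 0 + 5P
P* = 120/8 = 15
Then substitute into demand:
Q* = 120 - 3 * 15 = 75

75


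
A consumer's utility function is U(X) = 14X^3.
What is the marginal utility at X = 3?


MU = dU/dX = 14*3*X^(3-1)
MU = 42*X^2
At X = 3:
MU = 42 * 3^2
MU = 42 * 9 = 378

378


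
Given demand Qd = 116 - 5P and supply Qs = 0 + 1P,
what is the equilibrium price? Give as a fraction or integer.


At equilibrium, Qd = Qs.
116 - 5P = 0 + 1P
116 - 0 = 5P + 1P
116 = 6P
P* = 116/6 = 58/3

58/3


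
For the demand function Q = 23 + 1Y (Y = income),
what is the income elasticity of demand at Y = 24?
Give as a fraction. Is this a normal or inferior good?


dQ/dY = 1
At Y = 24: Q = 23 + 1*24 = 47
Ey = (dQ/dY)(Y/Q) = 1 * 24 / 47 = 24/47
Since Ey > 0, this is a normal good.

24/47 (normal good)


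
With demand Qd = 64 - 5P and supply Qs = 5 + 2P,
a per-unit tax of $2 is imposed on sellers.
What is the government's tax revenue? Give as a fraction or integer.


With tax on sellers, new supply: Qs' = 5 + 2(P - 2)
= 1 + 2P
New equilibrium quantity:
Q_new = 19
Tax revenue = tax * Q_new = 2 * 19 = 38

38


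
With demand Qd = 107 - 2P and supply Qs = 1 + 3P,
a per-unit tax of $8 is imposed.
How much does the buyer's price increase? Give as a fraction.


With a per-unit tax, the buyer's price increase depends on relative slopes.
Supply slope: d = 3, Demand slope: b = 2
Buyer's price increase = d * tax / (b + d)
= 3 * 8 / (2 + 3)
= 24 / 5 = 24/5

24/5


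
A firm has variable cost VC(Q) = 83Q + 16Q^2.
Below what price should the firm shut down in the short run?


AVC(Q) = VC(Q)/Q = 83 + 16Q
AVC is increasing in Q, so minimum AVC is at Q -> 0+.
Min AVC = 83
The firm should shut down if P < 83.

83


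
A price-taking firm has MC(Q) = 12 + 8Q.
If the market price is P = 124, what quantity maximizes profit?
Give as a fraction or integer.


In perfect competition, profit is maximized where P = MC.
124 = 12 + 8Q
112 = 8Q
Q* = 112/8 = 14

14


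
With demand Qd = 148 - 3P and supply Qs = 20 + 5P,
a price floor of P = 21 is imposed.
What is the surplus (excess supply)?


At P = 21:
Qd = 148 - 3*21 = 85
Qs = 20 + 5*21 = 125
Surplus = Qs - Qd = 125 - 85 = 40

40


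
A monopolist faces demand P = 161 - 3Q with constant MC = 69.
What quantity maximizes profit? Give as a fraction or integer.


TR = P*Q = (161 - 3Q)Q = 161Q - 3Q^2
MR = dTR/dQ = 161 - 6Q
Set MR = MC:
161 - 6Q = 69
92 = 6Q
Q* = 92/6 = 46/3

46/3


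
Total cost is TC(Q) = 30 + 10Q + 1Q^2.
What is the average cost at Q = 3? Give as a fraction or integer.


TC(3) = 30 + 10*3 + 1*3^2
TC(3) = 30 + 30 + 9 = 69
AC = TC/Q = 69/3 = 23

23


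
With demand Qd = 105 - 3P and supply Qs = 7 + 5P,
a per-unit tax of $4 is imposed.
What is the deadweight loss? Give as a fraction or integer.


Pre-tax equilibrium quantity: Q* = 273/4
Post-tax equilibrium quantity: Q_tax = 243/4
Reduction in quantity: Q* - Q_tax = 15/2
DWL = (1/2) * tax * (Q* - Q_tax)
DWL = (1/2) * 4 * 15/2 = 15

15


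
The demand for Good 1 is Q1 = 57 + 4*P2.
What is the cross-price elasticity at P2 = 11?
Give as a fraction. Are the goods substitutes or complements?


dQ1/dP2 = 4
At P2 = 11: Q1 = 57 + 4*11 = 101
Exy = (dQ1/dP2)(P2/Q1) = 4 * 11 / 101 = 44/101
Since Exy > 0, the goods are substitutes.

44/101 (substitutes)


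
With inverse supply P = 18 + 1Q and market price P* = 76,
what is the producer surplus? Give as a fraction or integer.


Minimum supply price (at Q=0): P_min = 18
Quantity supplied at P* = 76:
Q* = (76 - 18)/1 = 58
PS = (1/2) * Q* * (P* - P_min)
PS = (1/2) * 58 * (76 - 18)
PS = (1/2) * 58 * 58 = 1682

1682


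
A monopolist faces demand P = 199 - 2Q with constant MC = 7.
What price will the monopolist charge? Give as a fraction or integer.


MR = 199 - 4Q
Set MR = MC: 199 - 4Q = 7
Q* = 48
Substitute into demand:
P* = 199 - 2*48 = 103

103


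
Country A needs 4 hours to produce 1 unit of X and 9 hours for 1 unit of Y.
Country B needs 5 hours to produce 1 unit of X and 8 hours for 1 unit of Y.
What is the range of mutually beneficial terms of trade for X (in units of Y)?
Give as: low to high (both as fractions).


Opportunity cost of X for Country A = hours_X / hours_Y = 4/9 = 4/9 units of Y
Opportunity cost of X for Country B = hours_X / hours_Y = 5/8 = 5/8 units of Y
Terms of trade must be between the two opportunity costs.
Range: 4/9 to 5/8

4/9 to 5/8


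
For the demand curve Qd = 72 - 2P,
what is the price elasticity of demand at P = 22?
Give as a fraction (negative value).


dQ/dP = -2
At P = 22: Q = 72 - 2*22 = 28
E = (dQ/dP)(P/Q) = (-2)(22/28) = -11/7

-11/7


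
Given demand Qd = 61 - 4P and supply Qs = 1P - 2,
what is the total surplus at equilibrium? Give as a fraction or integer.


Find equilibrium: 61 - 4P = 1P - 2
61 + 2 = 5P
P* = 63/5 = 63/5
Q* = 1*63/5 - 2 = 53/5
Inverse demand: P = 61/4 - Q/4, so P_max = 61/4
Inverse supply: P = 2 + Q/1, so P_min = 2
CS = (1/2) * 53/5 * (61/4 - 63/5) = 2809/200
PS = (1/2) * 53/5 * (63/5 - 2) = 2809/50
TS = CS + PS = 2809/200 + 2809/50 = 2809/40

2809/40


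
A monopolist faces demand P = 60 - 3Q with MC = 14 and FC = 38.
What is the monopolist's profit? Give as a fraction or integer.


MR = MC: 60 - 6Q = 14
Q* = 23/3
P* = 60 - 3*23/3 = 37
Profit = (P* - MC)*Q* - FC
= (37 - 14)*23/3 - 38
= 23*23/3 - 38
= 529/3 - 38 = 415/3

415/3


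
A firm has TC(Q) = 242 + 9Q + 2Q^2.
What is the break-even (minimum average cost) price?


AC(Q) = 242/Q + 9 + 2Q
To minimize: dAC/dQ = -242/Q^2 + 2 = 0
Q^2 = 242/2 = 121
Q* = 11
Min AC = 242/11 + 9 + 2*11
Min AC = 22 + 9 + 22 = 53

53


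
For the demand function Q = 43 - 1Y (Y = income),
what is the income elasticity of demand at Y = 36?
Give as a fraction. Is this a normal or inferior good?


dQ/dY = -1
At Y = 36: Q = 43 - 1*36 = 7
Ey = (dQ/dY)(Y/Q) = -1 * 36 / 7 = -36/7
Since Ey < 0, this is a inferior good.

-36/7 (inferior good)


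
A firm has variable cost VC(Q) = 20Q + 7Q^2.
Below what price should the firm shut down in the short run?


AVC(Q) = VC(Q)/Q = 20 + 7Q
AVC is increasing in Q, so minimum AVC is at Q -> 0+.
Min AVC = 20
The firm should shut down if P < 20.

20


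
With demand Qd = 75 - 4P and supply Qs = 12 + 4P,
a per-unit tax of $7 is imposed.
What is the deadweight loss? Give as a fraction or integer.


Pre-tax equilibrium quantity: Q* = 87/2
Post-tax equilibrium quantity: Q_tax = 59/2
Reduction in quantity: Q* - Q_tax = 14
DWL = (1/2) * tax * (Q* - Q_tax)
DWL = (1/2) * 7 * 14 = 49

49


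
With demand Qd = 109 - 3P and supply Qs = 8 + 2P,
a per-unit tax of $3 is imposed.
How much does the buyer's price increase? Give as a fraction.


With a per-unit tax, the buyer's price increase depends on relative slopes.
Supply slope: d = 2, Demand slope: b = 3
Buyer's price increase = d * tax / (b + d)
= 2 * 3 / (3 + 2)
= 6 / 5 = 6/5

6/5


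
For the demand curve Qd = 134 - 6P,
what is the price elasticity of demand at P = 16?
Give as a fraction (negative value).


dQ/dP = -6
At P = 16: Q = 134 - 6*16 = 38
E = (dQ/dP)(P/Q) = (-6)(16/38) = -48/19

-48/19


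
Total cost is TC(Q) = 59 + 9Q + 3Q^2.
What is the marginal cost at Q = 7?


MC = dTC/dQ = 9 + 2*3*Q
At Q = 7:
MC = 9 + 6*7
MC = 9 + 42 = 51

51


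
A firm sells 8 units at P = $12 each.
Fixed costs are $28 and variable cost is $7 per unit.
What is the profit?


Total Revenue = P * Q = 12 * 8 = $96
Total Cost = FC + VC*Q = 28 + 7*8 = $84
Profit = TR - TC = 96 - 84 = $12

$12


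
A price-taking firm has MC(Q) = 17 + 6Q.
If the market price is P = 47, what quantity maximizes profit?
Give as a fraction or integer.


In perfect competition, profit is maximized where P = MC.
47 = 17 + 6Q
30 = 6Q
Q* = 30/6 = 5

5


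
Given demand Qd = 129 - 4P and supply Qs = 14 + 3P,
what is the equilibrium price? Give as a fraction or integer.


At equilibrium, Qd = Qs.
129 - 4P = 14 + 3P
129 - 14 = 4P + 3P
115 = 7P
P* = 115/7 = 115/7

115/7


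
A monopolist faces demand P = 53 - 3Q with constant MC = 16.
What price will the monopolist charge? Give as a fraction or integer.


MR = 53 - 6Q
Set MR = MC: 53 - 6Q = 16
Q* = 37/6
Substitute into demand:
P* = 53 - 3*37/6 = 69/2

69/2


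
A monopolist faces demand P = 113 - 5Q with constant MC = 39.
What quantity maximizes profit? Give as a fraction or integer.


TR = P*Q = (113 - 5Q)Q = 113Q - 5Q^2
MR = dTR/dQ = 113 - 10Q
Set MR = MC:
113 - 10Q = 39
74 = 10Q
Q* = 74/10 = 37/5

37/5


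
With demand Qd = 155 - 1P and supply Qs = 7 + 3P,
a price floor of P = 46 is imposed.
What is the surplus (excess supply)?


At P = 46:
Qd = 155 - 1*46 = 109
Qs = 7 + 3*46 = 145
Surplus = Qs - Qd = 145 - 109 = 36

36


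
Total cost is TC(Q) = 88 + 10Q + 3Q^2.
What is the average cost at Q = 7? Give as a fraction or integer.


TC(7) = 88 + 10*7 + 3*7^2
TC(7) = 88 + 70 + 147 = 305
AC = TC/Q = 305/7 = 305/7

305/7


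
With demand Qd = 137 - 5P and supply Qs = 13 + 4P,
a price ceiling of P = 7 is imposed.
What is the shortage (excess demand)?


At P = 7:
Qd = 137 - 5*7 = 102
Qs = 13 + 4*7 = 41
Shortage = Qd - Qs = 102 - 41 = 61

61


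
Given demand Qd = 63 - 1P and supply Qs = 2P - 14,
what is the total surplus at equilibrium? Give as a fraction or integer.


Find equilibrium: 63 - 1P = 2P - 14
63 + 14 = 3P
P* = 77/3 = 77/3
Q* = 2*77/3 - 14 = 112/3
Inverse demand: P = 63 - Q/1, so P_max = 63
Inverse supply: P = 7 + Q/2, so P_min = 7
CS = (1/2) * 112/3 * (63 - 77/3) = 6272/9
PS = (1/2) * 112/3 * (77/3 - 7) = 3136/9
TS = CS + PS = 6272/9 + 3136/9 = 3136/3

3136/3


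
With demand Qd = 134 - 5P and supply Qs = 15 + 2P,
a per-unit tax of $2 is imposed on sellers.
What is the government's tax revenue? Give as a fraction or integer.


With tax on sellers, new supply: Qs' = 15 + 2(P - 2)
= 11 + 2P
New equilibrium quantity:
Q_new = 323/7
Tax revenue = tax * Q_new = 2 * 323/7 = 646/7

646/7


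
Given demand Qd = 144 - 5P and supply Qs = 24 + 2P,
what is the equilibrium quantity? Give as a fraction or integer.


First find equilibrium price:
144 - 5P = 24 + 2P
P* = 120/7 = 120/7
Then substitute into demand:
Q* = 144 - 5 * 120/7 = 408/7

408/7


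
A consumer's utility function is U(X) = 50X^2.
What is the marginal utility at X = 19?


MU = dU/dX = 50*2*X^(2-1)
MU = 100*X^1
At X = 19:
MU = 100 * 19^1
MU = 100 * 19 = 1900

1900


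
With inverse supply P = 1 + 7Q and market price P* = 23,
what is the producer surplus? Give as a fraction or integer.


Minimum supply price (at Q=0): P_min = 1
Quantity supplied at P* = 23:
Q* = (23 - 1)/7 = 22/7
PS = (1/2) * Q* * (P* - P_min)
PS = (1/2) * 22/7 * (23 - 1)
PS = (1/2) * 22/7 * 22 = 242/7

242/7


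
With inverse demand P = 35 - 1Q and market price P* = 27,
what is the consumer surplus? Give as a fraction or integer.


Maximum willingness to pay (at Q=0): P_max = 35
Quantity demanded at P* = 27:
Q* = (35 - 27)/1 = 8
CS = (1/2) * Q* * (P_max - P*)
CS = (1/2) * 8 * (35 - 27)
CS = (1/2) * 8 * 8 = 32

32


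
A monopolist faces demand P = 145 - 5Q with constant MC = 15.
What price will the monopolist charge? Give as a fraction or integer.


MR = 145 - 10Q
Set MR = MC: 145 - 10Q = 15
Q* = 13
Substitute into demand:
P* = 145 - 5*13 = 80

80


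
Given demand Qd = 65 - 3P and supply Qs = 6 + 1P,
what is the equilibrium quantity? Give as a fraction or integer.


First find equilibrium price:
65 - 3P = 6 + 1P
P* = 59/4 = 59/4
Then substitute into demand:
Q* = 65 - 3 * 59/4 = 83/4

83/4


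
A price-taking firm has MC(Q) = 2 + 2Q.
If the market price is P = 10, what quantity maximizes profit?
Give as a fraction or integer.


In perfect competition, profit is maximized where P = MC.
10 = 2 + 2Q
8 = 2Q
Q* = 8/2 = 4

4


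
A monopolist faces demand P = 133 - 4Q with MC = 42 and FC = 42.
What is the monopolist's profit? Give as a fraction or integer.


MR = MC: 133 - 8Q = 42
Q* = 91/8
P* = 133 - 4*91/8 = 175/2
Profit = (P* - MC)*Q* - FC
= (175/2 - 42)*91/8 - 42
= 91/2*91/8 - 42
= 8281/16 - 42 = 7609/16

7609/16


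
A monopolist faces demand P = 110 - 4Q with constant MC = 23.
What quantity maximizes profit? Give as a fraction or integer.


TR = P*Q = (110 - 4Q)Q = 110Q - 4Q^2
MR = dTR/dQ = 110 - 8Q
Set MR = MC:
110 - 8Q = 23
87 = 8Q
Q* = 87/8 = 87/8

87/8


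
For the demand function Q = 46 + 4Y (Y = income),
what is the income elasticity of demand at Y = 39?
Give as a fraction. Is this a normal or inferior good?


dQ/dY = 4
At Y = 39: Q = 46 + 4*39 = 202
Ey = (dQ/dY)(Y/Q) = 4 * 39 / 202 = 78/101
Since Ey > 0, this is a normal good.

78/101 (normal good)


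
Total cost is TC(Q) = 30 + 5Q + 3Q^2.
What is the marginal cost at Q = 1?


MC = dTC/dQ = 5 + 2*3*Q
At Q = 1:
MC = 5 + 6*1
MC = 5 + 6 = 11

11


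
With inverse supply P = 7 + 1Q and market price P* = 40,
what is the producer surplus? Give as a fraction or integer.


Minimum supply price (at Q=0): P_min = 7
Quantity supplied at P* = 40:
Q* = (40 - 7)/1 = 33
PS = (1/2) * Q* * (P* - P_min)
PS = (1/2) * 33 * (40 - 7)
PS = (1/2) * 33 * 33 = 1089/2

1089/2


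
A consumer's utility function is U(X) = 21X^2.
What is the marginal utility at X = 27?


MU = dU/dX = 21*2*X^(2-1)
MU = 42*X^1
At X = 27:
MU = 42 * 27^1
MU = 42 * 27 = 1134

1134


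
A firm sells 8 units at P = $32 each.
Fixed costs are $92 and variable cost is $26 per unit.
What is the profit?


Total Revenue = P * Q = 32 * 8 = $256
Total Cost = FC + VC*Q = 92 + 26*8 = $300
Profit = TR - TC = 256 - 300 = $-44

$-44


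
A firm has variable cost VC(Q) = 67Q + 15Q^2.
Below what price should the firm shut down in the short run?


AVC(Q) = VC(Q)/Q = 67 + 15Q
AVC is increasing in Q, so minimum AVC is at Q -> 0+.
Min AVC = 67
The firm should shut down if P < 67.

67


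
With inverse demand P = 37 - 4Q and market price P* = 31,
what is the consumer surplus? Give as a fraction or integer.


Maximum willingness to pay (at Q=0): P_max = 37
Quantity demanded at P* = 31:
Q* = (37 - 31)/4 = 3/2
CS = (1/2) * Q* * (P_max - P*)
CS = (1/2) * 3/2 * (37 - 31)
CS = (1/2) * 3/2 * 6 = 9/2

9/2


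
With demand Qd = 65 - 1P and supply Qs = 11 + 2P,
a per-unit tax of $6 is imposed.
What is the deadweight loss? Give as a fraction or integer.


Pre-tax equilibrium quantity: Q* = 47
Post-tax equilibrium quantity: Q_tax = 43
Reduction in quantity: Q* - Q_tax = 4
DWL = (1/2) * tax * (Q* - Q_tax)
DWL = (1/2) * 6 * 4 = 12

12


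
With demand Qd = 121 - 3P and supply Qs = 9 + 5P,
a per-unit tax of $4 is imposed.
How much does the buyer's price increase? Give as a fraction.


With a per-unit tax, the buyer's price increase depends on relative slopes.
Supply slope: d = 5, Demand slope: b = 3
Buyer's price increase = d * tax / (b + d)
= 5 * 4 / (3 + 5)
= 20 / 8 = 5/2

5/2


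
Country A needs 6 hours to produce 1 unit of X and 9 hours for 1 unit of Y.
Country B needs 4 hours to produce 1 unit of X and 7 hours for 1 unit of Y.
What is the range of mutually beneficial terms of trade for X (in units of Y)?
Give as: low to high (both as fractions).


Opportunity cost of X for Country A = hours_X / hours_Y = 6/9 = 2/3 units of Y
Opportunity cost of X for Country B = hours_X / hours_Y = 4/7 = 4/7 units of Y
Terms of trade must be between the two opportunity costs.
Range: 4/7 to 2/3

4/7 to 2/3


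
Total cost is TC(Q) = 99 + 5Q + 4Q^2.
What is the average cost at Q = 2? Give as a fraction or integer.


TC(2) = 99 + 5*2 + 4*2^2
TC(2) = 99 + 10 + 16 = 125
AC = TC/Q = 125/2 = 125/2

125/2


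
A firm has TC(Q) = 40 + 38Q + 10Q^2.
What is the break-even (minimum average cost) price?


AC(Q) = 40/Q + 38 + 10Q
To minimize: dAC/dQ = -40/Q^2 + 10 = 0
Q^2 = 40/10 = 4
Q* = 2
Min AC = 40/2 + 38 + 10*2
Min AC = 20 + 38 + 20 = 78

78


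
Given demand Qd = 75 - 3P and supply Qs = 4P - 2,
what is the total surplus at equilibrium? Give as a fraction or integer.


Find equilibrium: 75 - 3P = 4P - 2
75 + 2 = 7P
P* = 77/7 = 11
Q* = 4*11 - 2 = 42
Inverse demand: P = 25 - Q/3, so P_max = 25
Inverse supply: P = 1/2 + Q/4, so P_min = 1/2
CS = (1/2) * 42 * (25 - 11) = 294
PS = (1/2) * 42 * (11 - 1/2) = 441/2
TS = CS + PS = 294 + 441/2 = 1029/2

1029/2


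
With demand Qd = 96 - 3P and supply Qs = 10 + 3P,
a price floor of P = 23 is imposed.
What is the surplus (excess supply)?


At P = 23:
Qd = 96 - 3*23 = 27
Qs = 10 + 3*23 = 79
Surplus = Qs - Qd = 79 - 27 = 52

52


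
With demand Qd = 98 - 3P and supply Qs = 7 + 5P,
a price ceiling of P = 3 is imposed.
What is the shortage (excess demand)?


At P = 3:
Qd = 98 - 3*3 = 89
Qs = 7 + 5*3 = 22
Shortage = Qd - Qs = 89 - 22 = 67

67


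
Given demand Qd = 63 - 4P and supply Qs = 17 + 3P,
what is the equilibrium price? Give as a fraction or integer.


At equilibrium, Qd = Qs.
63 - 4P = 17 + 3P
63 - 17 = 4P + 3P
46 = 7P
P* = 46/7 = 46/7

46/7


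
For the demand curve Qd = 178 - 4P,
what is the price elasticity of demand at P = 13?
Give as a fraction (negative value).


dQ/dP = -4
At P = 13: Q = 178 - 4*13 = 126
E = (dQ/dP)(P/Q) = (-4)(13/126) = -26/63

-26/63


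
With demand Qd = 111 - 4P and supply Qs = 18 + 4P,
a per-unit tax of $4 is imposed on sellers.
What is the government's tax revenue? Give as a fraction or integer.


With tax on sellers, new supply: Qs' = 18 + 4(P - 4)
= 2 + 4P
New equilibrium quantity:
Q_new = 113/2
Tax revenue = tax * Q_new = 4 * 113/2 = 226

226


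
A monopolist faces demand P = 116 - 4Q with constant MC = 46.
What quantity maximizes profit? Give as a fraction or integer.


TR = P*Q = (116 - 4Q)Q = 116Q - 4Q^2
MR = dTR/dQ = 116 - 8Q
Set MR = MC:
116 - 8Q = 46
70 = 8Q
Q* = 70/8 = 35/4

35/4


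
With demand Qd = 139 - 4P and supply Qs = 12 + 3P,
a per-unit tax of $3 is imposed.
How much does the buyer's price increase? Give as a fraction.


With a per-unit tax, the buyer's price increase depends on relative slopes.
Supply slope: d = 3, Demand slope: b = 4
Buyer's price increase = d * tax / (b + d)
= 3 * 3 / (4 + 3)
= 9 / 7 = 9/7

9/7


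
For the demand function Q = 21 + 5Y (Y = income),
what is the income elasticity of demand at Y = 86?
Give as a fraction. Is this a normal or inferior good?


dQ/dY = 5
At Y = 86: Q = 21 + 5*86 = 451
Ey = (dQ/dY)(Y/Q) = 5 * 86 / 451 = 430/451
Since Ey > 0, this is a normal good.

430/451 (normal good)


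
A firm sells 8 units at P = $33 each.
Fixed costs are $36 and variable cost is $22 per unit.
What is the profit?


Total Revenue = P * Q = 33 * 8 = $264
Total Cost = FC + VC*Q = 36 + 22*8 = $212
Profit = TR - TC = 264 - 212 = $52

$52


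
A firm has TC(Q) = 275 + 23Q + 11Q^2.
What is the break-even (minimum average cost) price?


AC(Q) = 275/Q + 23 + 11Q
To minimize: dAC/dQ = -275/Q^2 + 11 = 0
Q^2 = 275/11 = 25
Q* = 5
Min AC = 275/5 + 23 + 11*5
Min AC = 55 + 23 + 55 = 133

133


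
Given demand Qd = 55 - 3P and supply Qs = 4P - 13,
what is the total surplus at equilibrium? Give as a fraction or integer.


Find equilibrium: 55 - 3P = 4P - 13
55 + 13 = 7P
P* = 68/7 = 68/7
Q* = 4*68/7 - 13 = 181/7
Inverse demand: P = 55/3 - Q/3, so P_max = 55/3
Inverse supply: P = 13/4 + Q/4, so P_min = 13/4
CS = (1/2) * 181/7 * (55/3 - 68/7) = 32761/294
PS = (1/2) * 181/7 * (68/7 - 13/4) = 32761/392
TS = CS + PS = 32761/294 + 32761/392 = 32761/168

32761/168


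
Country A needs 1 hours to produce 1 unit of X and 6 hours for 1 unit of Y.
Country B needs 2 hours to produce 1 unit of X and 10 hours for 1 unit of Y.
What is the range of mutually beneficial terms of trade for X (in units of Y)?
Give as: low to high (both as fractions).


Opportunity cost of X for Country A = hours_X / hours_Y = 1/6 = 1/6 units of Y
Opportunity cost of X for Country B = hours_X / hours_Y = 2/10 = 1/5 units of Y
Terms of trade must be between the two opportunity costs.
Range: 1/6 to 1/5

1/6 to 1/5


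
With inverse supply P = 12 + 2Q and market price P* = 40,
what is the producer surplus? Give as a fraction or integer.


Minimum supply price (at Q=0): P_min = 12
Quantity supplied at P* = 40:
Q* = (40 - 12)/2 = 14
PS = (1/2) * Q* * (P* - P_min)
PS = (1/2) * 14 * (40 - 12)
PS = (1/2) * 14 * 28 = 196

196


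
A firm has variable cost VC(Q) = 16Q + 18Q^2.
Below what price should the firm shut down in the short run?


AVC(Q) = VC(Q)/Q = 16 + 18Q
AVC is increasing in Q, so minimum AVC is at Q -> 0+.
Min AVC = 16
The firm should shut down if P < 16.

16


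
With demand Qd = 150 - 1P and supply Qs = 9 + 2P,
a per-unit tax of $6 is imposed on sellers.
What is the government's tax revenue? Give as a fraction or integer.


With tax on sellers, new supply: Qs' = 9 + 2(P - 6)
= 2P - 3
New equilibrium quantity:
Q_new = 99
Tax revenue = tax * Q_new = 6 * 99 = 594

594


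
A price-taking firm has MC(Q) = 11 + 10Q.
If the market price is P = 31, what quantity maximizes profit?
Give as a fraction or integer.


In perfect competition, profit is maximized where P = MC.
31 = 11 + 10Q
20 = 10Q
Q* = 20/10 = 2

2


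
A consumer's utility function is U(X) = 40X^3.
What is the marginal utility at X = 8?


MU = dU/dX = 40*3*X^(3-1)
MU = 120*X^2
At X = 8:
MU = 120 * 8^2
MU = 120 * 64 = 7680

7680


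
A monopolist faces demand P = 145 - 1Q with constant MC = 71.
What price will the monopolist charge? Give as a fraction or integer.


MR = 145 - 2Q
Set MR = MC: 145 - 2Q = 71
Q* = 37
Substitute into demand:
P* = 145 - 1*37 = 108

108


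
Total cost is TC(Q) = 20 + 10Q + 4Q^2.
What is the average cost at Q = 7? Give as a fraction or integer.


TC(7) = 20 + 10*7 + 4*7^2
TC(7) = 20 + 70 + 196 = 286
AC = TC/Q = 286/7 = 286/7

286/7


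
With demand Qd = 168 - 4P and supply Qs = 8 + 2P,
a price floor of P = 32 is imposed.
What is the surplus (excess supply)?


At P = 32:
Qd = 168 - 4*32 = 40
Qs = 8 + 2*32 = 72
Surplus = Qs - Qd = 72 - 40 = 32

32


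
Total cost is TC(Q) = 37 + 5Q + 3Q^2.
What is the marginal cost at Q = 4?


MC = dTC/dQ = 5 + 2*3*Q
At Q = 4:
MC = 5 + 6*4
MC = 5 + 24 = 29

29


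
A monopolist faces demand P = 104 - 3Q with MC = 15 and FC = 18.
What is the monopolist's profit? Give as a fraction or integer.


MR = MC: 104 - 6Q = 15
Q* = 89/6
P* = 104 - 3*89/6 = 119/2
Profit = (P* - MC)*Q* - FC
= (119/2 - 15)*89/6 - 18
= 89/2*89/6 - 18
= 7921/12 - 18 = 7705/12

7705/12


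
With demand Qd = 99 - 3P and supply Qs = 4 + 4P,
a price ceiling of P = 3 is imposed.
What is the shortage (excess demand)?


At P = 3:
Qd = 99 - 3*3 = 90
Qs = 4 + 4*3 = 16
Shortage = Qd - Qs = 90 - 16 = 74

74


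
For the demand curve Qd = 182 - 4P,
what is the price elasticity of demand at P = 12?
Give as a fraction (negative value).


dQ/dP = -4
At P = 12: Q = 182 - 4*12 = 134
E = (dQ/dP)(P/Q) = (-4)(12/134) = -24/67

-24/67


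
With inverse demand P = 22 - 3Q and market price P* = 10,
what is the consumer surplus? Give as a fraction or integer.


Maximum willingness to pay (at Q=0): P_max = 22
Quantity demanded at P* = 10:
Q* = (22 - 10)/3 = 4
CS = (1/2) * Q* * (P_max - P*)
CS = (1/2) * 4 * (22 - 10)
CS = (1/2) * 4 * 12 = 24

24


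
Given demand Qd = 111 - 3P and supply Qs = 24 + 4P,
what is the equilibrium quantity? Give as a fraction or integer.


First find equilibrium price:
111 - 3P = 24 + 4P
P* = 87/7 = 87/7
Then substitute into demand:
Q* = 111 - 3 * 87/7 = 516/7

516/7


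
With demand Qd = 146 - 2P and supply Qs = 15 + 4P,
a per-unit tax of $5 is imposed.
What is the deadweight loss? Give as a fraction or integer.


Pre-tax equilibrium quantity: Q* = 307/3
Post-tax equilibrium quantity: Q_tax = 287/3
Reduction in quantity: Q* - Q_tax = 20/3
DWL = (1/2) * tax * (Q* - Q_tax)
DWL = (1/2) * 5 * 20/3 = 50/3

50/3


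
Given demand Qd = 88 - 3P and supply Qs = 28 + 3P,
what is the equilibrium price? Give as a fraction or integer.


At equilibrium, Qd = Qs.
88 - 3P = 28 + 3P
88 - 28 = 3P + 3P
60 = 6P
P* = 60/6 = 10

10


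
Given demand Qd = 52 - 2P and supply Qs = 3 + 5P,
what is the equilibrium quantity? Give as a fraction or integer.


First find equilibrium price:
52 - 2P = 3 + 5P
P* = 49/7 = 7
Then substitute into demand:
Q* = 52 - 2 * 7 = 38

38


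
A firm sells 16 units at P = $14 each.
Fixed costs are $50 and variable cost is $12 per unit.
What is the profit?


Total Revenue = P * Q = 14 * 16 = $224
Total Cost = FC + VC*Q = 50 + 12*16 = $242
Profit = TR - TC = 224 - 242 = $-18

$-18


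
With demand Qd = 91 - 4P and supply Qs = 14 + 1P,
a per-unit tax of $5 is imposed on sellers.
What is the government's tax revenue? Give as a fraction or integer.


With tax on sellers, new supply: Qs' = 14 + 1(P - 5)
= 9 + 1P
New equilibrium quantity:
Q_new = 127/5
Tax revenue = tax * Q_new = 5 * 127/5 = 127

127


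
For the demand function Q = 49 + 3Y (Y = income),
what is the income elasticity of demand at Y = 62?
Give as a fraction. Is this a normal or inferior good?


dQ/dY = 3
At Y = 62: Q = 49 + 3*62 = 235
Ey = (dQ/dY)(Y/Q) = 3 * 62 / 235 = 186/235
Since Ey > 0, this is a normal good.

186/235 (normal good)


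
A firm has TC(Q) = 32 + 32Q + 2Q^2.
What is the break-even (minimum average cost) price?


AC(Q) = 32/Q + 32 + 2Q
To minimize: dAC/dQ = -32/Q^2 + 2 = 0
Q^2 = 32/2 = 16
Q* = 4
Min AC = 32/4 + 32 + 2*4
Min AC = 8 + 32 + 8 = 48

48


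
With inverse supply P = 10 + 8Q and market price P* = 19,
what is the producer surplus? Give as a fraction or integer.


Minimum supply price (at Q=0): P_min = 10
Quantity supplied at P* = 19:
Q* = (19 - 10)/8 = 9/8
PS = (1/2) * Q* * (P* - P_min)
PS = (1/2) * 9/8 * (19 - 10)
PS = (1/2) * 9/8 * 9 = 81/16

81/16


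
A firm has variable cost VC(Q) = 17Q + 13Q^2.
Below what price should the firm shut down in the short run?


AVC(Q) = VC(Q)/Q = 17 + 13Q
AVC is increasing in Q, so minimum AVC is at Q -> 0+.
Min AVC = 17
The firm should shut down if P < 17.

17


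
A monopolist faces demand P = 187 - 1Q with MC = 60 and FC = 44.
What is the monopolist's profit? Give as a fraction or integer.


MR = MC: 187 - 2Q = 60
Q* = 127/2
P* = 187 - 1*127/2 = 247/2
Profit = (P* - MC)*Q* - FC
= (247/2 - 60)*127/2 - 44
= 127/2*127/2 - 44
= 16129/4 - 44 = 15953/4

15953/4


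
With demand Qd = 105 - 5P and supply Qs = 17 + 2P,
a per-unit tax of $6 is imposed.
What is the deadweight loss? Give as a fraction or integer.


Pre-tax equilibrium quantity: Q* = 295/7
Post-tax equilibrium quantity: Q_tax = 235/7
Reduction in quantity: Q* - Q_tax = 60/7
DWL = (1/2) * tax * (Q* - Q_tax)
DWL = (1/2) * 6 * 60/7 = 180/7

180/7


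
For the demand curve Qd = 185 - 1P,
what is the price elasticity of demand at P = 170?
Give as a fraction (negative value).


dQ/dP = -1
At P = 170: Q = 185 - 1*170 = 15
E = (dQ/dP)(P/Q) = (-1)(170/15) = -34/3

-34/3


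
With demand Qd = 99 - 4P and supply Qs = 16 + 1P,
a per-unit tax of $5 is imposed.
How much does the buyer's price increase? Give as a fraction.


With a per-unit tax, the buyer's price increase depends on relative slopes.
Supply slope: d = 1, Demand slope: b = 4
Buyer's price increase = d * tax / (b + d)
= 1 * 5 / (4 + 1)
= 5 / 5 = 1

1


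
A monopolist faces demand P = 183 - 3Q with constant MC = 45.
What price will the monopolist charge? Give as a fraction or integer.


MR = 183 - 6Q
Set MR = MC: 183 - 6Q = 45
Q* = 23
Substitute into demand:
P* = 183 - 3*23 = 114

114


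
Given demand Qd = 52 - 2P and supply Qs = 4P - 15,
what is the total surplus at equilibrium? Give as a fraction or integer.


Find equilibrium: 52 - 2P = 4P - 15
52 + 15 = 6P
P* = 67/6 = 67/6
Q* = 4*67/6 - 15 = 89/3
Inverse demand: P = 26 - Q/2, so P_max = 26
Inverse supply: P = 15/4 + Q/4, so P_min = 15/4
CS = (1/2) * 89/3 * (26 - 67/6) = 7921/36
PS = (1/2) * 89/3 * (67/6 - 15/4) = 7921/72
TS = CS + PS = 7921/36 + 7921/72 = 7921/24

7921/24


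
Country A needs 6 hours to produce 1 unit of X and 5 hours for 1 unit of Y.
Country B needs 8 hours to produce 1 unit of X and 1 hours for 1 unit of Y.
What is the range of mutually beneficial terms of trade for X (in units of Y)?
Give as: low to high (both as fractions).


Opportunity cost of X for Country A = hours_X / hours_Y = 6/5 = 6/5 units of Y
Opportunity cost of X for Country B = hours_X / hours_Y = 8/1 = 8 units of Y
Terms of trade must be between the two opportunity costs.
Range: 6/5 to 8

6/5 to 8


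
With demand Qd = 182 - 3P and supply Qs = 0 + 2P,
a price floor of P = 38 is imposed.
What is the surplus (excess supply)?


At P = 38:
Qd = 182 - 3*38 = 68
Qs = 0 + 2*38 = 76
Surplus = Qs - Qd = 76 - 68 = 8

8


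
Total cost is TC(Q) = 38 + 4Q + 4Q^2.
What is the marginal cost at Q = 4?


MC = dTC/dQ = 4 + 2*4*Q
At Q = 4:
MC = 4 + 8*4
MC = 4 + 32 = 36

36
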